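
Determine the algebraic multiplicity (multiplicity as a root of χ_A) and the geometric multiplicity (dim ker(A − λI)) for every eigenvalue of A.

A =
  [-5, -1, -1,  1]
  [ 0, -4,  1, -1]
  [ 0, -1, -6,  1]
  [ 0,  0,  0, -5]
λ = -5: alg = 4, geom = 3

Step 1 — factor the characteristic polynomial to read off the algebraic multiplicities:
  χ_A(x) = (x + 5)^4

Step 2 — compute geometric multiplicities via the rank-nullity identity g(λ) = n − rank(A − λI):
  rank(A − (-5)·I) = 1, so dim ker(A − (-5)·I) = n − 1 = 3

Summary:
  λ = -5: algebraic multiplicity = 4, geometric multiplicity = 3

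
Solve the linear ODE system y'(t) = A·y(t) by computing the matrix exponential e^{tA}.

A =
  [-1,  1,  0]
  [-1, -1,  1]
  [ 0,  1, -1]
e^{tA} =
  [-t^2*exp(-t)/2 + exp(-t), t*exp(-t), t^2*exp(-t)/2]
  [-t*exp(-t), exp(-t), t*exp(-t)]
  [-t^2*exp(-t)/2, t*exp(-t), t^2*exp(-t)/2 + exp(-t)]

Strategy: write A = P · J · P⁻¹ where J is a Jordan canonical form, so e^{tA} = P · e^{tJ} · P⁻¹, and e^{tJ} can be computed block-by-block.

A has Jordan form
J =
  [-1,  1,  0]
  [ 0, -1,  1]
  [ 0,  0, -1]
(up to reordering of blocks).

Per-block formulas:
  For a 3×3 Jordan block J_3(-1): exp(t · J_3(-1)) = e^(-1t)·(I + t·N + (t^2/2)·N^2), where N is the 3×3 nilpotent shift.

After assembling e^{tJ} and conjugating by P, we get:

e^{tA} =
  [-t^2*exp(-t)/2 + exp(-t), t*exp(-t), t^2*exp(-t)/2]
  [-t*exp(-t), exp(-t), t*exp(-t)]
  [-t^2*exp(-t)/2, t*exp(-t), t^2*exp(-t)/2 + exp(-t)]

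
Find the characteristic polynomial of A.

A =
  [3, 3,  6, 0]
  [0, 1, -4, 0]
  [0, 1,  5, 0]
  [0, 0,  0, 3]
x^4 - 12*x^3 + 54*x^2 - 108*x + 81

Expanding det(x·I − A) (e.g. by cofactor expansion or by noting that A is similar to its Jordan form J, which has the same characteristic polynomial as A) gives
  χ_A(x) = x^4 - 12*x^3 + 54*x^2 - 108*x + 81
which factors as (x - 3)^4. The eigenvalues (with algebraic multiplicities) are λ = 3 with multiplicity 4.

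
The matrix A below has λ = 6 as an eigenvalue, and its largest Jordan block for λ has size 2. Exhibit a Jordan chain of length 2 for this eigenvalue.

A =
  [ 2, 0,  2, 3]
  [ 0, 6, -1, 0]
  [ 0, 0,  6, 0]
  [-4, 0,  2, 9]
A Jordan chain for λ = 6 of length 2:
v_1 = (0, -2, 0, 0)ᵀ
v_2 = (1, 0, 2, 0)ᵀ

Let N = A − (6)·I. We want v_2 with N^2 v_2 = 0 but N^1 v_2 ≠ 0; then v_{j-1} := N · v_j for j = 2, …, 2.

Pick v_2 = (1, 0, 2, 0)ᵀ.
Then v_1 = N · v_2 = (0, -2, 0, 0)ᵀ.

Sanity check: (A − (6)·I) v_1 = (0, 0, 0, 0)ᵀ = 0. ✓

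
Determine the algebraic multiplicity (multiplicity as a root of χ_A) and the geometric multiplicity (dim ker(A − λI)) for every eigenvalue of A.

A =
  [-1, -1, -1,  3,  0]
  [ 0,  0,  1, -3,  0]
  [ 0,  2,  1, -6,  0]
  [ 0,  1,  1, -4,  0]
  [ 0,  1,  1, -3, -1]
λ = -1: alg = 5, geom = 4

Step 1 — factor the characteristic polynomial to read off the algebraic multiplicities:
  χ_A(x) = (x + 1)^5

Step 2 — compute geometric multiplicities via the rank-nullity identity g(λ) = n − rank(A − λI):
  rank(A − (-1)·I) = 1, so dim ker(A − (-1)·I) = n − 1 = 4

Summary:
  λ = -1: algebraic multiplicity = 5, geometric multiplicity = 4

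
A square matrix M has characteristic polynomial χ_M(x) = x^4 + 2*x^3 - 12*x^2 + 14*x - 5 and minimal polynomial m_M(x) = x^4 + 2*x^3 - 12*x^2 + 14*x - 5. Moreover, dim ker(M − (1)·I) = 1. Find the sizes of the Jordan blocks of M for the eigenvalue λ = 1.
Block sizes for λ = 1: [3]

Step 1 — from the characteristic polynomial, algebraic multiplicity of λ = 1 is 3. From dim ker(M − (1)·I) = 1, there are exactly 1 Jordan blocks for λ = 1.
Step 2 — from the minimal polynomial, the factor (x − 1)^3 tells us the largest block for λ = 1 has size 3.
Step 3 — with total size 3, 1 blocks, and largest block 3, the block sizes (in nonincreasing order) are [3].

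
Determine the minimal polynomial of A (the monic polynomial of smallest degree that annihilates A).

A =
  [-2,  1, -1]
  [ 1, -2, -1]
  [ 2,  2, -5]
x^2 + 6*x + 9

The characteristic polynomial is χ_A(x) = (x + 3)^3, so the eigenvalues are known. The minimal polynomial is
  m_A(x) = Π_λ (x − λ)^{k_λ}
where k_λ is the size of the *largest* Jordan block for λ (equivalently, the smallest k with (A − λI)^k v = 0 for every generalised eigenvector v of λ).

  λ = -3: largest Jordan block has size 2, contributing (x + 3)^2

So m_A(x) = (x + 3)^2 = x^2 + 6*x + 9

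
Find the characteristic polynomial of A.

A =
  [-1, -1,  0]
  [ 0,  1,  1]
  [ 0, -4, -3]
x^3 + 3*x^2 + 3*x + 1

Expanding det(x·I − A) (e.g. by cofactor expansion or by noting that A is similar to its Jordan form J, which has the same characteristic polynomial as A) gives
  χ_A(x) = x^3 + 3*x^2 + 3*x + 1
which factors as (x + 1)^3. The eigenvalues (with algebraic multiplicities) are λ = -1 with multiplicity 3.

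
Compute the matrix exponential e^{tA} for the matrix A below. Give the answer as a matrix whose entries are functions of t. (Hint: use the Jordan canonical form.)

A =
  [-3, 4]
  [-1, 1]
e^{tA} =
  [-2*t*exp(-t) + exp(-t), 4*t*exp(-t)]
  [-t*exp(-t), 2*t*exp(-t) + exp(-t)]

Strategy: write A = P · J · P⁻¹ where J is a Jordan canonical form, so e^{tA} = P · e^{tJ} · P⁻¹, and e^{tJ} can be computed block-by-block.

A has Jordan form
J =
  [-1,  1]
  [ 0, -1]
(up to reordering of blocks).

Per-block formulas:
  For a 2×2 Jordan block J_2(-1): exp(t · J_2(-1)) = e^(-1t)·(I + t·N), where N is the 2×2 nilpotent shift.

After assembling e^{tJ} and conjugating by P, we get:

e^{tA} =
  [-2*t*exp(-t) + exp(-t), 4*t*exp(-t)]
  [-t*exp(-t), 2*t*exp(-t) + exp(-t)]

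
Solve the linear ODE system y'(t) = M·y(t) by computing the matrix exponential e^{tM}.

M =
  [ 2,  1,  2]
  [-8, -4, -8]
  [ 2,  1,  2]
e^{tM} =
  [2*t + 1, t, 2*t]
  [-8*t, 1 - 4*t, -8*t]
  [2*t, t, 2*t + 1]

Strategy: write M = P · J · P⁻¹ where J is a Jordan canonical form, so e^{tM} = P · e^{tJ} · P⁻¹, and e^{tJ} can be computed block-by-block.

M has Jordan form
J =
  [0, 1, 0]
  [0, 0, 0]
  [0, 0, 0]
(up to reordering of blocks).

Per-block formulas:
  For a 2×2 Jordan block J_2(0): exp(t · J_2(0)) = e^(0t)·(I + t·N), where N is the 2×2 nilpotent shift.
  For a 1×1 block at λ = 0: exp(t · [0]) = [e^(0t)].

After assembling e^{tJ} and conjugating by P, we get:

e^{tM} =
  [2*t + 1, t, 2*t]
  [-8*t, 1 - 4*t, -8*t]
  [2*t, t, 2*t + 1]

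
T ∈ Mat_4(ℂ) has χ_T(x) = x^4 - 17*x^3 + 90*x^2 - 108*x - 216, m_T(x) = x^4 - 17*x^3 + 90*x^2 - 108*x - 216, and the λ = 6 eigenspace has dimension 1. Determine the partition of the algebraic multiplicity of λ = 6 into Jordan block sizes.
Block sizes for λ = 6: [3]

Step 1 — from the characteristic polynomial, algebraic multiplicity of λ = 6 is 3. From dim ker(T − (6)·I) = 1, there are exactly 1 Jordan blocks for λ = 6.
Step 2 — from the minimal polynomial, the factor (x − 6)^3 tells us the largest block for λ = 6 has size 3.
Step 3 — with total size 3, 1 blocks, and largest block 3, the block sizes (in nonincreasing order) are [3].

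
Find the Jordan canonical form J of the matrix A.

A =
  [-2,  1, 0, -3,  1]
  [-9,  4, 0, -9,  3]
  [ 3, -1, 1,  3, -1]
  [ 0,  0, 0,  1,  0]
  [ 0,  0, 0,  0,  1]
J_2(1) ⊕ J_1(1) ⊕ J_1(1) ⊕ J_1(1)

The characteristic polynomial is
  det(x·I − A) = x^5 - 5*x^4 + 10*x^3 - 10*x^2 + 5*x - 1 = (x - 1)^5

Eigenvalues and multiplicities (the geometric multiplicity of λ is n − rank(A − λI), which equals the number of Jordan blocks for λ):
  λ = 1: algebraic multiplicity = 5, geometric multiplicity = 4

Determining the block sizes for each eigenvalue:
  λ = 1: 4 blocks summing to 5 forces exactly one block of size 2 and the rest size 1 → block sizes [2, 1, 1, 1]

Assembling the blocks gives a Jordan form
J =
  [1, 1, 0, 0, 0]
  [0, 1, 0, 0, 0]
  [0, 0, 1, 0, 0]
  [0, 0, 0, 1, 0]
  [0, 0, 0, 0, 1]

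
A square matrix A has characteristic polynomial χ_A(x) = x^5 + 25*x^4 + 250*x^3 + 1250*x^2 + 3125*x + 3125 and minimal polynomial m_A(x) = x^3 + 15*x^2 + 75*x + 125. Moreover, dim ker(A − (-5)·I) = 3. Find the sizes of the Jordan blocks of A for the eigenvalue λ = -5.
Block sizes for λ = -5: [3, 1, 1]

Step 1 — from the characteristic polynomial, algebraic multiplicity of λ = -5 is 5. From dim ker(A − (-5)·I) = 3, there are exactly 3 Jordan blocks for λ = -5.
Step 2 — from the minimal polynomial, the factor (x + 5)^3 tells us the largest block for λ = -5 has size 3.
Step 3 — with total size 5, 3 blocks, and largest block 3, the block sizes (in nonincreasing order) are [3, 1, 1].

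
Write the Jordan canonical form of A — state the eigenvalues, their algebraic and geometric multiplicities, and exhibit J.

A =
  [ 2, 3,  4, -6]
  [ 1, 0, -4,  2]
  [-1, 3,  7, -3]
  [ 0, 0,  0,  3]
J_2(3) ⊕ J_2(3)

The characteristic polynomial is
  det(x·I − A) = x^4 - 12*x^3 + 54*x^2 - 108*x + 81 = (x - 3)^4

Eigenvalues and multiplicities (the geometric multiplicity of λ is n − rank(A − λI), which equals the number of Jordan blocks for λ):
  λ = 3: algebraic multiplicity = 4, geometric multiplicity = 2

Determining the block sizes for each eigenvalue:
  λ = 3: with am = 4 and gm = 2, the partition is not yet determined (e.g. several partitions of 4 into 2 parts exist). Let N = A − (3)·I. Computing rank(N^1) = 2, rank(N^2) = 0; the number of blocks of size ≥ j is rank(N^{j−1}) − rank(N^j), giving [2, 2]. So we have 2 block(s) of size 2 → block sizes [2, 2]

Assembling the blocks gives a Jordan form
J =
  [3, 1, 0, 0]
  [0, 3, 0, 0]
  [0, 0, 3, 1]
  [0, 0, 0, 3]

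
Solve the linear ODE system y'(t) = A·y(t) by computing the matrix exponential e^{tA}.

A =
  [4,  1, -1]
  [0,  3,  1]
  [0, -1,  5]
e^{tA} =
  [exp(4*t), t*exp(4*t), -t*exp(4*t)]
  [0, -t*exp(4*t) + exp(4*t), t*exp(4*t)]
  [0, -t*exp(4*t), t*exp(4*t) + exp(4*t)]

Strategy: write A = P · J · P⁻¹ where J is a Jordan canonical form, so e^{tA} = P · e^{tJ} · P⁻¹, and e^{tJ} can be computed block-by-block.

A has Jordan form
J =
  [4, 1, 0]
  [0, 4, 0]
  [0, 0, 4]
(up to reordering of blocks).

Per-block formulas:
  For a 1×1 block at λ = 4: exp(t · [4]) = [e^(4t)].
  For a 2×2 Jordan block J_2(4): exp(t · J_2(4)) = e^(4t)·(I + t·N), where N is the 2×2 nilpotent shift.

After assembling e^{tJ} and conjugating by P, we get:

e^{tA} =
  [exp(4*t), t*exp(4*t), -t*exp(4*t)]
  [0, -t*exp(4*t) + exp(4*t), t*exp(4*t)]
  [0, -t*exp(4*t), t*exp(4*t) + exp(4*t)]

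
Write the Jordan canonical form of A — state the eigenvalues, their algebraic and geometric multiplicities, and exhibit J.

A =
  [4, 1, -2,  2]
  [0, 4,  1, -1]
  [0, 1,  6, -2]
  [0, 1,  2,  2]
J_3(4) ⊕ J_1(4)

The characteristic polynomial is
  det(x·I − A) = x^4 - 16*x^3 + 96*x^2 - 256*x + 256 = (x - 4)^4

Eigenvalues and multiplicities (the geometric multiplicity of λ is n − rank(A − λI), which equals the number of Jordan blocks for λ):
  λ = 4: algebraic multiplicity = 4, geometric multiplicity = 2

Determining the block sizes for each eigenvalue:
  λ = 4: with am = 4 and gm = 2, the partition is not yet determined (e.g. several partitions of 4 into 2 parts exist). Let N = A − (4)·I. Computing rank(N^1) = 2, rank(N^2) = 1, rank(N^3) = 0; the number of blocks of size ≥ j is rank(N^{j−1}) − rank(N^j), giving [2, 1, 1]. So we have 1 block(s) of size 3, 1 block(s) of size 1 → block sizes [3, 1]

Assembling the blocks gives a Jordan form
J =
  [4, 1, 0, 0]
  [0, 4, 1, 0]
  [0, 0, 4, 0]
  [0, 0, 0, 4]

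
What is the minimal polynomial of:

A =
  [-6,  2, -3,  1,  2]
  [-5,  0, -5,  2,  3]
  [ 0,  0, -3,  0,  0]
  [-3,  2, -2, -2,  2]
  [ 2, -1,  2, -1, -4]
x^3 + 9*x^2 + 27*x + 27

The characteristic polynomial is χ_A(x) = (x + 3)^5, so the eigenvalues are known. The minimal polynomial is
  m_A(x) = Π_λ (x − λ)^{k_λ}
where k_λ is the size of the *largest* Jordan block for λ (equivalently, the smallest k with (A − λI)^k v = 0 for every generalised eigenvector v of λ).

  λ = -3: largest Jordan block has size 3, contributing (x + 3)^3

So m_A(x) = (x + 3)^3 = x^3 + 9*x^2 + 27*x + 27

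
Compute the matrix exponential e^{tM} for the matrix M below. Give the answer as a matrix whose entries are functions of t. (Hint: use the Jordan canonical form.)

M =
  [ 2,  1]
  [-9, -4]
e^{tM} =
  [3*t*exp(-t) + exp(-t), t*exp(-t)]
  [-9*t*exp(-t), -3*t*exp(-t) + exp(-t)]

Strategy: write M = P · J · P⁻¹ where J is a Jordan canonical form, so e^{tM} = P · e^{tJ} · P⁻¹, and e^{tJ} can be computed block-by-block.

M has Jordan form
J =
  [-1,  1]
  [ 0, -1]
(up to reordering of blocks).

Per-block formulas:
  For a 2×2 Jordan block J_2(-1): exp(t · J_2(-1)) = e^(-1t)·(I + t·N), where N is the 2×2 nilpotent shift.

After assembling e^{tJ} and conjugating by P, we get:

e^{tM} =
  [3*t*exp(-t) + exp(-t), t*exp(-t)]
  [-9*t*exp(-t), -3*t*exp(-t) + exp(-t)]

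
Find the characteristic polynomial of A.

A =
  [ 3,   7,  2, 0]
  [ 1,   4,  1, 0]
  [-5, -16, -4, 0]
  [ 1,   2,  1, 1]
x^4 - 4*x^3 + 6*x^2 - 4*x + 1

Expanding det(x·I − A) (e.g. by cofactor expansion or by noting that A is similar to its Jordan form J, which has the same characteristic polynomial as A) gives
  χ_A(x) = x^4 - 4*x^3 + 6*x^2 - 4*x + 1
which factors as (x - 1)^4. The eigenvalues (with algebraic multiplicities) are λ = 1 with multiplicity 4.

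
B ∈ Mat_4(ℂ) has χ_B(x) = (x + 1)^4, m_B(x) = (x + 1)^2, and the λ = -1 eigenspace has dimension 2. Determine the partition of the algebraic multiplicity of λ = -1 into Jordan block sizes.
Block sizes for λ = -1: [2, 2]

Step 1 — from the characteristic polynomial, algebraic multiplicity of λ = -1 is 4. From dim ker(B − (-1)·I) = 2, there are exactly 2 Jordan blocks for λ = -1.
Step 2 — from the minimal polynomial, the factor (x + 1)^2 tells us the largest block for λ = -1 has size 2.
Step 3 — with total size 4, 2 blocks, and largest block 2, the block sizes (in nonincreasing order) are [2, 2].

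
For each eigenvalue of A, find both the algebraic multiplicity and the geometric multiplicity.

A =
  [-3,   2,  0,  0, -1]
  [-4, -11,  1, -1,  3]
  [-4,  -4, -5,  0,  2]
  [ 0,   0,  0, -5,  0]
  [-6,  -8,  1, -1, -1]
λ = -5: alg = 5, geom = 3

Step 1 — factor the characteristic polynomial to read off the algebraic multiplicities:
  χ_A(x) = (x + 5)^5

Step 2 — compute geometric multiplicities via the rank-nullity identity g(λ) = n − rank(A − λI):
  rank(A − (-5)·I) = 2, so dim ker(A − (-5)·I) = n − 2 = 3

Summary:
  λ = -5: algebraic multiplicity = 5, geometric multiplicity = 3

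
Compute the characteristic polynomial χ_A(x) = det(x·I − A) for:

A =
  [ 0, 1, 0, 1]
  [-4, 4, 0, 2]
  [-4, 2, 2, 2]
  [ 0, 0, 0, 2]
x^4 - 8*x^3 + 24*x^2 - 32*x + 16

Expanding det(x·I − A) (e.g. by cofactor expansion or by noting that A is similar to its Jordan form J, which has the same characteristic polynomial as A) gives
  χ_A(x) = x^4 - 8*x^3 + 24*x^2 - 32*x + 16
which factors as (x - 2)^4. The eigenvalues (with algebraic multiplicities) are λ = 2 with multiplicity 4.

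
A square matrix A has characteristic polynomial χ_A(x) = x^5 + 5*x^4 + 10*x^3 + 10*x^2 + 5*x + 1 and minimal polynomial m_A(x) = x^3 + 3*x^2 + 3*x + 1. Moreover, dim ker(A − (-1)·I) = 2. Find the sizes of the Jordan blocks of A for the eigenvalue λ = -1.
Block sizes for λ = -1: [3, 2]

Step 1 — from the characteristic polynomial, algebraic multiplicity of λ = -1 is 5. From dim ker(A − (-1)·I) = 2, there are exactly 2 Jordan blocks for λ = -1.
Step 2 — from the minimal polynomial, the factor (x + 1)^3 tells us the largest block for λ = -1 has size 3.
Step 3 — with total size 5, 2 blocks, and largest block 3, the block sizes (in nonincreasing order) are [3, 2].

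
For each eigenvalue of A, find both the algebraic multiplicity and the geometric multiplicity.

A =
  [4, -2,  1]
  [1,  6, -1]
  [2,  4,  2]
λ = 4: alg = 3, geom = 1

Step 1 — factor the characteristic polynomial to read off the algebraic multiplicities:
  χ_A(x) = (x - 4)^3

Step 2 — compute geometric multiplicities via the rank-nullity identity g(λ) = n − rank(A − λI):
  rank(A − (4)·I) = 2, so dim ker(A − (4)·I) = n − 2 = 1

Summary:
  λ = 4: algebraic multiplicity = 3, geometric multiplicity = 1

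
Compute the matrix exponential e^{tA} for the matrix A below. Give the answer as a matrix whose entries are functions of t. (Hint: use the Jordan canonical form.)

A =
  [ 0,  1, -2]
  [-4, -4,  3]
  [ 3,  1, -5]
e^{tA} =
  [-t^2*exp(-3*t)/2 + 3*t*exp(-3*t) + exp(-3*t), t*exp(-3*t), t^2*exp(-3*t)/2 - 2*t*exp(-3*t)]
  [t^2*exp(-3*t)/2 - 4*t*exp(-3*t), -t*exp(-3*t) + exp(-3*t), -t^2*exp(-3*t)/2 + 3*t*exp(-3*t)]
  [-t^2*exp(-3*t)/2 + 3*t*exp(-3*t), t*exp(-3*t), t^2*exp(-3*t)/2 - 2*t*exp(-3*t) + exp(-3*t)]

Strategy: write A = P · J · P⁻¹ where J is a Jordan canonical form, so e^{tA} = P · e^{tJ} · P⁻¹, and e^{tJ} can be computed block-by-block.

A has Jordan form
J =
  [-3,  1,  0]
  [ 0, -3,  1]
  [ 0,  0, -3]
(up to reordering of blocks).

Per-block formulas:
  For a 3×3 Jordan block J_3(-3): exp(t · J_3(-3)) = e^(-3t)·(I + t·N + (t^2/2)·N^2), where N is the 3×3 nilpotent shift.

After assembling e^{tJ} and conjugating by P, we get:

e^{tA} =
  [-t^2*exp(-3*t)/2 + 3*t*exp(-3*t) + exp(-3*t), t*exp(-3*t), t^2*exp(-3*t)/2 - 2*t*exp(-3*t)]
  [t^2*exp(-3*t)/2 - 4*t*exp(-3*t), -t*exp(-3*t) + exp(-3*t), -t^2*exp(-3*t)/2 + 3*t*exp(-3*t)]
  [-t^2*exp(-3*t)/2 + 3*t*exp(-3*t), t*exp(-3*t), t^2*exp(-3*t)/2 - 2*t*exp(-3*t) + exp(-3*t)]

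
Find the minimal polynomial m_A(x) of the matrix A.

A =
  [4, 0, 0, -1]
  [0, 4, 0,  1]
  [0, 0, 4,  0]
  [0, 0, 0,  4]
x^2 - 8*x + 16

The characteristic polynomial is χ_A(x) = (x - 4)^4, so the eigenvalues are known. The minimal polynomial is
  m_A(x) = Π_λ (x − λ)^{k_λ}
where k_λ is the size of the *largest* Jordan block for λ (equivalently, the smallest k with (A − λI)^k v = 0 for every generalised eigenvector v of λ).

  λ = 4: largest Jordan block has size 2, contributing (x − 4)^2

So m_A(x) = (x - 4)^2 = x^2 - 8*x + 16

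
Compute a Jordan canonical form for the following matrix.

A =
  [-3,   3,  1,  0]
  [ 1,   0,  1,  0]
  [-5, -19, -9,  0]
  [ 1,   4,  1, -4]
J_3(-4) ⊕ J_1(-4)

The characteristic polynomial is
  det(x·I − A) = x^4 + 16*x^3 + 96*x^2 + 256*x + 256 = (x + 4)^4

Eigenvalues and multiplicities (the geometric multiplicity of λ is n − rank(A − λI), which equals the number of Jordan blocks for λ):
  λ = -4: algebraic multiplicity = 4, geometric multiplicity = 2

Determining the block sizes for each eigenvalue:
  λ = -4: with am = 4 and gm = 2, the partition is not yet determined (e.g. several partitions of 4 into 2 parts exist). Let N = A − (-4)·I. Computing rank(N^1) = 2, rank(N^2) = 1, rank(N^3) = 0; the number of blocks of size ≥ j is rank(N^{j−1}) − rank(N^j), giving [2, 1, 1]. So we have 1 block(s) of size 3, 1 block(s) of size 1 → block sizes [3, 1]

Assembling the blocks gives a Jordan form
J =
  [-4,  1,  0,  0]
  [ 0, -4,  1,  0]
  [ 0,  0, -4,  0]
  [ 0,  0,  0, -4]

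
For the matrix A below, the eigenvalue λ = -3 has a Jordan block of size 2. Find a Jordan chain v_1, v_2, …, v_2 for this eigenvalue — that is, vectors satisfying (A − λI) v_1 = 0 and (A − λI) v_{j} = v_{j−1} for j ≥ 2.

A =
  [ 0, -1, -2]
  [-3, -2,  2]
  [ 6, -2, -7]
A Jordan chain for λ = -3 of length 2:
v_1 = (3, -3, 6)ᵀ
v_2 = (1, 0, 0)ᵀ

Let N = A − (-3)·I. We want v_2 with N^2 v_2 = 0 but N^1 v_2 ≠ 0; then v_{j-1} := N · v_j for j = 2, …, 2.

Pick v_2 = (1, 0, 0)ᵀ.
Then v_1 = N · v_2 = (3, -3, 6)ᵀ.

Sanity check: (A − (-3)·I) v_1 = (0, 0, 0)ᵀ = 0. ✓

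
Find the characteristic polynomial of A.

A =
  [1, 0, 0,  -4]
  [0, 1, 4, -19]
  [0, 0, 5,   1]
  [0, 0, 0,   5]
x^4 - 12*x^3 + 46*x^2 - 60*x + 25

Expanding det(x·I − A) (e.g. by cofactor expansion or by noting that A is similar to its Jordan form J, which has the same characteristic polynomial as A) gives
  χ_A(x) = x^4 - 12*x^3 + 46*x^2 - 60*x + 25
which factors as (x - 5)^2*(x - 1)^2. The eigenvalues (with algebraic multiplicities) are λ = 1 with multiplicity 2, λ = 5 with multiplicity 2.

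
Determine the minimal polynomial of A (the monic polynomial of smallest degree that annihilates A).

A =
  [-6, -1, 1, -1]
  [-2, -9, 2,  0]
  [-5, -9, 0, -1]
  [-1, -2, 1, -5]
x^3 + 15*x^2 + 75*x + 125

The characteristic polynomial is χ_A(x) = (x + 5)^4, so the eigenvalues are known. The minimal polynomial is
  m_A(x) = Π_λ (x − λ)^{k_λ}
where k_λ is the size of the *largest* Jordan block for λ (equivalently, the smallest k with (A − λI)^k v = 0 for every generalised eigenvector v of λ).

  λ = -5: largest Jordan block has size 3, contributing (x + 5)^3

So m_A(x) = (x + 5)^3 = x^3 + 15*x^2 + 75*x + 125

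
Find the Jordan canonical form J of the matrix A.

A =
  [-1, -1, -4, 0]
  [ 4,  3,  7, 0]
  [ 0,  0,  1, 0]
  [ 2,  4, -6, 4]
J_3(1) ⊕ J_1(4)

The characteristic polynomial is
  det(x·I − A) = x^4 - 7*x^3 + 15*x^2 - 13*x + 4 = (x - 4)*(x - 1)^3

Eigenvalues and multiplicities (the geometric multiplicity of λ is n − rank(A − λI), which equals the number of Jordan blocks for λ):
  λ = 1: algebraic multiplicity = 3, geometric multiplicity = 1
  λ = 4: algebraic multiplicity = 1, geometric multiplicity = 1

Determining the block sizes for each eigenvalue:
  λ = 1: one block (gm = 1), so the single block has size am = 3 → block sizes [3]
  λ = 4: one block (gm = 1), so the single block has size am = 1 → block sizes [1]

Assembling the blocks gives a Jordan form
J =
  [1, 1, 0, 0]
  [0, 1, 1, 0]
  [0, 0, 1, 0]
  [0, 0, 0, 4]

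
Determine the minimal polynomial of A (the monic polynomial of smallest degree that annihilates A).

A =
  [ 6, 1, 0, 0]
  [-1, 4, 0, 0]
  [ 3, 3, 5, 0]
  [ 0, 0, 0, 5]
x^2 - 10*x + 25

The characteristic polynomial is χ_A(x) = (x - 5)^4, so the eigenvalues are known. The minimal polynomial is
  m_A(x) = Π_λ (x − λ)^{k_λ}
where k_λ is the size of the *largest* Jordan block for λ (equivalently, the smallest k with (A − λI)^k v = 0 for every generalised eigenvector v of λ).

  λ = 5: largest Jordan block has size 2, contributing (x − 5)^2

So m_A(x) = (x - 5)^2 = x^2 - 10*x + 25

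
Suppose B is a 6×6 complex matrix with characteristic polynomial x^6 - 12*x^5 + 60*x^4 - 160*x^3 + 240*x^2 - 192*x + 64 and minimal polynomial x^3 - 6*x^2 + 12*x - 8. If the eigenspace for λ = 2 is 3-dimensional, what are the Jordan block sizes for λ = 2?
Block sizes for λ = 2: [3, 2, 1]

Step 1 — from the characteristic polynomial, algebraic multiplicity of λ = 2 is 6. From dim ker(B − (2)·I) = 3, there are exactly 3 Jordan blocks for λ = 2.
Step 2 — from the minimal polynomial, the factor (x − 2)^3 tells us the largest block for λ = 2 has size 3.
Step 3 — with total size 6, 3 blocks, and largest block 3, the block sizes (in nonincreasing order) are [3, 2, 1].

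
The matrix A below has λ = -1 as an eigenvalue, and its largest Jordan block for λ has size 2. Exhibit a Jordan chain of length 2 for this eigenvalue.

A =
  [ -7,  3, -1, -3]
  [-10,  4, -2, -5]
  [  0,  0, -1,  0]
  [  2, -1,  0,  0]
A Jordan chain for λ = -1 of length 2:
v_1 = (-6, -10, 0, 2)ᵀ
v_2 = (1, 0, 0, 0)ᵀ

Let N = A − (-1)·I. We want v_2 with N^2 v_2 = 0 but N^1 v_2 ≠ 0; then v_{j-1} := N · v_j for j = 2, …, 2.

Pick v_2 = (1, 0, 0, 0)ᵀ.
Then v_1 = N · v_2 = (-6, -10, 0, 2)ᵀ.

Sanity check: (A − (-1)·I) v_1 = (0, 0, 0, 0)ᵀ = 0. ✓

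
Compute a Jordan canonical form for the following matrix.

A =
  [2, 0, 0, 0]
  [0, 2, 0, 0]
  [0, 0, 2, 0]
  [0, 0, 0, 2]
J_1(2) ⊕ J_1(2) ⊕ J_1(2) ⊕ J_1(2)

The characteristic polynomial is
  det(x·I − A) = x^4 - 8*x^3 + 24*x^2 - 32*x + 16 = (x - 2)^4

Eigenvalues and multiplicities (the geometric multiplicity of λ is n − rank(A − λI), which equals the number of Jordan blocks for λ):
  λ = 2: algebraic multiplicity = 4, geometric multiplicity = 4

Determining the block sizes for each eigenvalue:
  λ = 2: gm = am = 4, so every block has size 1 → block sizes [1, 1, 1, 1]

Assembling the blocks gives a Jordan form
J =
  [2, 0, 0, 0]
  [0, 2, 0, 0]
  [0, 0, 2, 0]
  [0, 0, 0, 2]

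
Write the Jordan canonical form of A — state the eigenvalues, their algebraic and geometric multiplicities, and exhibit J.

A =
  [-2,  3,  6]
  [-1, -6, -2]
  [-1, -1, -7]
J_2(-5) ⊕ J_1(-5)

The characteristic polynomial is
  det(x·I − A) = x^3 + 15*x^2 + 75*x + 125 = (x + 5)^3

Eigenvalues and multiplicities (the geometric multiplicity of λ is n − rank(A − λI), which equals the number of Jordan blocks for λ):
  λ = -5: algebraic multiplicity = 3, geometric multiplicity = 2

Determining the block sizes for each eigenvalue:
  λ = -5: 2 blocks summing to 3 forces exactly one block of size 2 and the rest size 1 → block sizes [2, 1]

Assembling the blocks gives a Jordan form
J =
  [-5,  1,  0]
  [ 0, -5,  0]
  [ 0,  0, -5]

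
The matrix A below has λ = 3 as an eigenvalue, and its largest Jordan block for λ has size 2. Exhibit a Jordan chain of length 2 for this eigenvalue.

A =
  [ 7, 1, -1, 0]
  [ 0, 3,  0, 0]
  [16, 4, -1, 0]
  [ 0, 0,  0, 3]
A Jordan chain for λ = 3 of length 2:
v_1 = (4, 0, 16, 0)ᵀ
v_2 = (1, 0, 0, 0)ᵀ

Let N = A − (3)·I. We want v_2 with N^2 v_2 = 0 but N^1 v_2 ≠ 0; then v_{j-1} := N · v_j for j = 2, …, 2.

Pick v_2 = (1, 0, 0, 0)ᵀ.
Then v_1 = N · v_2 = (4, 0, 16, 0)ᵀ.

Sanity check: (A − (3)·I) v_1 = (0, 0, 0, 0)ᵀ = 0. ✓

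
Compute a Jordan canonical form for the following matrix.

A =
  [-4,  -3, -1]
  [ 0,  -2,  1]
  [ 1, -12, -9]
J_3(-5)

The characteristic polynomial is
  det(x·I − A) = x^3 + 15*x^2 + 75*x + 125 = (x + 5)^3

Eigenvalues and multiplicities (the geometric multiplicity of λ is n − rank(A − λI), which equals the number of Jordan blocks for λ):
  λ = -5: algebraic multiplicity = 3, geometric multiplicity = 1

Determining the block sizes for each eigenvalue:
  λ = -5: one block (gm = 1), so the single block has size am = 3 → block sizes [3]

Assembling the blocks gives a Jordan form
J =
  [-5,  1,  0]
  [ 0, -5,  1]
  [ 0,  0, -5]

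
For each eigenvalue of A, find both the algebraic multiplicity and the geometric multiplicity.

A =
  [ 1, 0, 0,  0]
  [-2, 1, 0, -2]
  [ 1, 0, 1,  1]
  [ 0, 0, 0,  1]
λ = 1: alg = 4, geom = 3

Step 1 — factor the characteristic polynomial to read off the algebraic multiplicities:
  χ_A(x) = (x - 1)^4

Step 2 — compute geometric multiplicities via the rank-nullity identity g(λ) = n − rank(A − λI):
  rank(A − (1)·I) = 1, so dim ker(A − (1)·I) = n − 1 = 3

Summary:
  λ = 1: algebraic multiplicity = 4, geometric multiplicity = 3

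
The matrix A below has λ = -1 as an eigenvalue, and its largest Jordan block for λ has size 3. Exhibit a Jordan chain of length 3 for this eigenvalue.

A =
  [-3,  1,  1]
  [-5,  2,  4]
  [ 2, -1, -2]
A Jordan chain for λ = -1 of length 3:
v_1 = (1, 3, -1)ᵀ
v_2 = (-2, -5, 2)ᵀ
v_3 = (1, 0, 0)ᵀ

Let N = A − (-1)·I. We want v_3 with N^3 v_3 = 0 but N^2 v_3 ≠ 0; then v_{j-1} := N · v_j for j = 3, …, 2.

Pick v_3 = (1, 0, 0)ᵀ.
Then v_2 = N · v_3 = (-2, -5, 2)ᵀ.
Then v_1 = N · v_2 = (1, 3, -1)ᵀ.

Sanity check: (A − (-1)·I) v_1 = (0, 0, 0)ᵀ = 0. ✓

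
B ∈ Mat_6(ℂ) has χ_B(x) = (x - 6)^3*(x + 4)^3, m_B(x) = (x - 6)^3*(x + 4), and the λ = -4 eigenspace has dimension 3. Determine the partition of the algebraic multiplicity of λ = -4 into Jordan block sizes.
Block sizes for λ = -4: [1, 1, 1]

Step 1 — from the characteristic polynomial, algebraic multiplicity of λ = -4 is 3. From dim ker(B − (-4)·I) = 3, there are exactly 3 Jordan blocks for λ = -4.
Step 2 — from the minimal polynomial, the factor (x + 4) tells us the largest block for λ = -4 has size 1.
Step 3 — with total size 3, 3 blocks, and largest block 1, the block sizes (in nonincreasing order) are [1, 1, 1].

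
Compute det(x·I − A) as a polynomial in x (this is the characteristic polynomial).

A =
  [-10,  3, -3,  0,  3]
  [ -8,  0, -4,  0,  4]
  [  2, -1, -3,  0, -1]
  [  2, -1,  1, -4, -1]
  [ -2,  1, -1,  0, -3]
x^5 + 20*x^4 + 160*x^3 + 640*x^2 + 1280*x + 1024

Expanding det(x·I − A) (e.g. by cofactor expansion or by noting that A is similar to its Jordan form J, which has the same characteristic polynomial as A) gives
  χ_A(x) = x^5 + 20*x^4 + 160*x^3 + 640*x^2 + 1280*x + 1024
which factors as (x + 4)^5. The eigenvalues (with algebraic multiplicities) are λ = -4 with multiplicity 5.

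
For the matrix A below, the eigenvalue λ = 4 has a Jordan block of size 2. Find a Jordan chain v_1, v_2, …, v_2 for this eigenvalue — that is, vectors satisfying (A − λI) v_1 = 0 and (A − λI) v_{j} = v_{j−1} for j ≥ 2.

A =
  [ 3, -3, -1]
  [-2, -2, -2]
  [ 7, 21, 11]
A Jordan chain for λ = 4 of length 2:
v_1 = (-1, -2, 7)ᵀ
v_2 = (1, 0, 0)ᵀ

Let N = A − (4)·I. We want v_2 with N^2 v_2 = 0 but N^1 v_2 ≠ 0; then v_{j-1} := N · v_j for j = 2, …, 2.

Pick v_2 = (1, 0, 0)ᵀ.
Then v_1 = N · v_2 = (-1, -2, 7)ᵀ.

Sanity check: (A − (4)·I) v_1 = (0, 0, 0)ᵀ = 0. ✓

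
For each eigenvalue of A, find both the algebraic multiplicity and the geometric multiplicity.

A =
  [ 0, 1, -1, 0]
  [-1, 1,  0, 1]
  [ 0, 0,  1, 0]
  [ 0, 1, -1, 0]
λ = 0: alg = 2, geom = 1; λ = 1: alg = 2, geom = 2

Step 1 — factor the characteristic polynomial to read off the algebraic multiplicities:
  χ_A(x) = x^2*(x - 1)^2

Step 2 — compute geometric multiplicities via the rank-nullity identity g(λ) = n − rank(A − λI):
  rank(A − (0)·I) = 3, so dim ker(A − (0)·I) = n − 3 = 1
  rank(A − (1)·I) = 2, so dim ker(A − (1)·I) = n − 2 = 2

Summary:
  λ = 0: algebraic multiplicity = 2, geometric multiplicity = 1
  λ = 1: algebraic multiplicity = 2, geometric multiplicity = 2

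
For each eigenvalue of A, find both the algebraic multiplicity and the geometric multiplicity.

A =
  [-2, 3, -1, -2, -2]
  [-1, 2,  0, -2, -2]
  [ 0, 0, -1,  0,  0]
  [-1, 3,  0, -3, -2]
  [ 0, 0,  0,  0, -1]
λ = -1: alg = 5, geom = 3

Step 1 — factor the characteristic polynomial to read off the algebraic multiplicities:
  χ_A(x) = (x + 1)^5

Step 2 — compute geometric multiplicities via the rank-nullity identity g(λ) = n − rank(A − λI):
  rank(A − (-1)·I) = 2, so dim ker(A − (-1)·I) = n − 2 = 3

Summary:
  λ = -1: algebraic multiplicity = 5, geometric multiplicity = 3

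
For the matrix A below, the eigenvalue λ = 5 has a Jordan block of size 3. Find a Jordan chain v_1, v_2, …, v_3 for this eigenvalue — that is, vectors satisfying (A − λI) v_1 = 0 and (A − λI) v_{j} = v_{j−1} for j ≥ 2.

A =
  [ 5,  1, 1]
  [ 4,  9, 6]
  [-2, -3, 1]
A Jordan chain for λ = 5 of length 3:
v_1 = (2, 4, -4)ᵀ
v_2 = (0, 4, -2)ᵀ
v_3 = (1, 0, 0)ᵀ

Let N = A − (5)·I. We want v_3 with N^3 v_3 = 0 but N^2 v_3 ≠ 0; then v_{j-1} := N · v_j for j = 3, …, 2.

Pick v_3 = (1, 0, 0)ᵀ.
Then v_2 = N · v_3 = (0, 4, -2)ᵀ.
Then v_1 = N · v_2 = (2, 4, -4)ᵀ.

Sanity check: (A − (5)·I) v_1 = (0, 0, 0)ᵀ = 0. ✓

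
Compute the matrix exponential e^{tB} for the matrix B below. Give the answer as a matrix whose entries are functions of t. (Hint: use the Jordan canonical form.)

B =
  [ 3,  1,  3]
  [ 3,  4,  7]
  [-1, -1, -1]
e^{tB} =
  [t^2*exp(2*t)/2 + t*exp(2*t) + exp(2*t), t*exp(2*t), t^2*exp(2*t)/2 + 3*t*exp(2*t)]
  [t^2*exp(2*t) + 3*t*exp(2*t), 2*t*exp(2*t) + exp(2*t), t^2*exp(2*t) + 7*t*exp(2*t)]
  [-t^2*exp(2*t)/2 - t*exp(2*t), -t*exp(2*t), -t^2*exp(2*t)/2 - 3*t*exp(2*t) + exp(2*t)]

Strategy: write B = P · J · P⁻¹ where J is a Jordan canonical form, so e^{tB} = P · e^{tJ} · P⁻¹, and e^{tJ} can be computed block-by-block.

B has Jordan form
J =
  [2, 1, 0]
  [0, 2, 1]
  [0, 0, 2]
(up to reordering of blocks).

Per-block formulas:
  For a 3×3 Jordan block J_3(2): exp(t · J_3(2)) = e^(2t)·(I + t·N + (t^2/2)·N^2), where N is the 3×3 nilpotent shift.

After assembling e^{tJ} and conjugating by P, we get:

e^{tB} =
  [t^2*exp(2*t)/2 + t*exp(2*t) + exp(2*t), t*exp(2*t), t^2*exp(2*t)/2 + 3*t*exp(2*t)]
  [t^2*exp(2*t) + 3*t*exp(2*t), 2*t*exp(2*t) + exp(2*t), t^2*exp(2*t) + 7*t*exp(2*t)]
  [-t^2*exp(2*t)/2 - t*exp(2*t), -t*exp(2*t), -t^2*exp(2*t)/2 - 3*t*exp(2*t) + exp(2*t)]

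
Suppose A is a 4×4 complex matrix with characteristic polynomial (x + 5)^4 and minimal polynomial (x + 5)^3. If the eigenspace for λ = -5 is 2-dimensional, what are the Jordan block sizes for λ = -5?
Block sizes for λ = -5: [3, 1]

Step 1 — from the characteristic polynomial, algebraic multiplicity of λ = -5 is 4. From dim ker(A − (-5)·I) = 2, there are exactly 2 Jordan blocks for λ = -5.
Step 2 — from the minimal polynomial, the factor (x + 5)^3 tells us the largest block for λ = -5 has size 3.
Step 3 — with total size 4, 2 blocks, and largest block 3, the block sizes (in nonincreasing order) are [3, 1].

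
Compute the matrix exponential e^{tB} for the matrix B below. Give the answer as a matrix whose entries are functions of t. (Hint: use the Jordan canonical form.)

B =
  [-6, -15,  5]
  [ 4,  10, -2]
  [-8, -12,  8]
e^{tB} =
  [-10*t*exp(4*t) + exp(4*t), -15*t*exp(4*t), 5*t*exp(4*t)]
  [4*t*exp(4*t), 6*t*exp(4*t) + exp(4*t), -2*t*exp(4*t)]
  [-8*t*exp(4*t), -12*t*exp(4*t), 4*t*exp(4*t) + exp(4*t)]

Strategy: write B = P · J · P⁻¹ where J is a Jordan canonical form, so e^{tB} = P · e^{tJ} · P⁻¹, and e^{tJ} can be computed block-by-block.

B has Jordan form
J =
  [4, 1, 0]
  [0, 4, 0]
  [0, 0, 4]
(up to reordering of blocks).

Per-block formulas:
  For a 2×2 Jordan block J_2(4): exp(t · J_2(4)) = e^(4t)·(I + t·N), where N is the 2×2 nilpotent shift.
  For a 1×1 block at λ = 4: exp(t · [4]) = [e^(4t)].

After assembling e^{tJ} and conjugating by P, we get:

e^{tB} =
  [-10*t*exp(4*t) + exp(4*t), -15*t*exp(4*t), 5*t*exp(4*t)]
  [4*t*exp(4*t), 6*t*exp(4*t) + exp(4*t), -2*t*exp(4*t)]
  [-8*t*exp(4*t), -12*t*exp(4*t), 4*t*exp(4*t) + exp(4*t)]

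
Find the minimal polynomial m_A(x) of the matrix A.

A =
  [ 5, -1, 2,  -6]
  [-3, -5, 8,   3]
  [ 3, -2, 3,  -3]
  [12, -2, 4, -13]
x^3 + 9*x^2 + 24*x + 16

The characteristic polynomial is χ_A(x) = (x + 1)^2*(x + 4)^2, so the eigenvalues are known. The minimal polynomial is
  m_A(x) = Π_λ (x − λ)^{k_λ}
where k_λ is the size of the *largest* Jordan block for λ (equivalently, the smallest k with (A − λI)^k v = 0 for every generalised eigenvector v of λ).

  λ = -4: largest Jordan block has size 2, contributing (x + 4)^2
  λ = -1: largest Jordan block has size 1, contributing (x + 1)

So m_A(x) = (x + 1)*(x + 4)^2 = x^3 + 9*x^2 + 24*x + 16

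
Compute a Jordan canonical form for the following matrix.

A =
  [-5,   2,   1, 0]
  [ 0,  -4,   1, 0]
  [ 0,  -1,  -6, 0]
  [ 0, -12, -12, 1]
J_3(-5) ⊕ J_1(1)

The characteristic polynomial is
  det(x·I − A) = x^4 + 14*x^3 + 60*x^2 + 50*x - 125 = (x - 1)*(x + 5)^3

Eigenvalues and multiplicities (the geometric multiplicity of λ is n − rank(A − λI), which equals the number of Jordan blocks for λ):
  λ = -5: algebraic multiplicity = 3, geometric multiplicity = 1
  λ = 1: algebraic multiplicity = 1, geometric multiplicity = 1

Determining the block sizes for each eigenvalue:
  λ = -5: one block (gm = 1), so the single block has size am = 3 → block sizes [3]
  λ = 1: one block (gm = 1), so the single block has size am = 1 → block sizes [1]

Assembling the blocks gives a Jordan form
J =
  [-5,  1,  0, 0]
  [ 0, -5,  1, 0]
  [ 0,  0, -5, 0]
  [ 0,  0,  0, 1]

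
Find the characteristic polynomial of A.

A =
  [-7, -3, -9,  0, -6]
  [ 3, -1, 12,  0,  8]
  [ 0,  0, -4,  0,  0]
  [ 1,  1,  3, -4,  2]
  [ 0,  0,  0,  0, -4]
x^5 + 20*x^4 + 160*x^3 + 640*x^2 + 1280*x + 1024

Expanding det(x·I − A) (e.g. by cofactor expansion or by noting that A is similar to its Jordan form J, which has the same characteristic polynomial as A) gives
  χ_A(x) = x^5 + 20*x^4 + 160*x^3 + 640*x^2 + 1280*x + 1024
which factors as (x + 4)^5. The eigenvalues (with algebraic multiplicities) are λ = -4 with multiplicity 5.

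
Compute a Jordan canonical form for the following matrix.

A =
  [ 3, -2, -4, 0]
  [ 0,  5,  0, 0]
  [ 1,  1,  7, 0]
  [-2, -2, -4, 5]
J_2(5) ⊕ J_1(5) ⊕ J_1(5)

The characteristic polynomial is
  det(x·I − A) = x^4 - 20*x^3 + 150*x^2 - 500*x + 625 = (x - 5)^4

Eigenvalues and multiplicities (the geometric multiplicity of λ is n − rank(A − λI), which equals the number of Jordan blocks for λ):
  λ = 5: algebraic multiplicity = 4, geometric multiplicity = 3

Determining the block sizes for each eigenvalue:
  λ = 5: 3 blocks summing to 4 forces exactly one block of size 2 and the rest size 1 → block sizes [2, 1, 1]

Assembling the blocks gives a Jordan form
J =
  [5, 1, 0, 0]
  [0, 5, 0, 0]
  [0, 0, 5, 0]
  [0, 0, 0, 5]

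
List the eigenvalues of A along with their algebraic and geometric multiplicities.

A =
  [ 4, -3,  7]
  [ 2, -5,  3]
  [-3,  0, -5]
λ = -2: alg = 3, geom = 1

Step 1 — factor the characteristic polynomial to read off the algebraic multiplicities:
  χ_A(x) = (x + 2)^3

Step 2 — compute geometric multiplicities via the rank-nullity identity g(λ) = n − rank(A − λI):
  rank(A − (-2)·I) = 2, so dim ker(A − (-2)·I) = n − 2 = 1

Summary:
  λ = -2: algebraic multiplicity = 3, geometric multiplicity = 1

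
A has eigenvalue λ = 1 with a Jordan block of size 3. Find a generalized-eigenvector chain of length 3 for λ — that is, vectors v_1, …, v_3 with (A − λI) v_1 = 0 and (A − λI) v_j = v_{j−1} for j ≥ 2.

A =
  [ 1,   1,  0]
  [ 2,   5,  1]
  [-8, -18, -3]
A Jordan chain for λ = 1 of length 3:
v_1 = (2, 0, -4)ᵀ
v_2 = (0, 2, -8)ᵀ
v_3 = (1, 0, 0)ᵀ

Let N = A − (1)·I. We want v_3 with N^3 v_3 = 0 but N^2 v_3 ≠ 0; then v_{j-1} := N · v_j for j = 3, …, 2.

Pick v_3 = (1, 0, 0)ᵀ.
Then v_2 = N · v_3 = (0, 2, -8)ᵀ.
Then v_1 = N · v_2 = (2, 0, -4)ᵀ.

Sanity check: (A − (1)·I) v_1 = (0, 0, 0)ᵀ = 0. ✓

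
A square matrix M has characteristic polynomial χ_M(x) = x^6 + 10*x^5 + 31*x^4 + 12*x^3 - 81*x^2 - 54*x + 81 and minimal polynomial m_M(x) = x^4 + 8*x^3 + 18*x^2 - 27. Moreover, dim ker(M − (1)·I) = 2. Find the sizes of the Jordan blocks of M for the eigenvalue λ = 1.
Block sizes for λ = 1: [1, 1]

Step 1 — from the characteristic polynomial, algebraic multiplicity of λ = 1 is 2. From dim ker(M − (1)·I) = 2, there are exactly 2 Jordan blocks for λ = 1.
Step 2 — from the minimal polynomial, the factor (x − 1) tells us the largest block for λ = 1 has size 1.
Step 3 — with total size 2, 2 blocks, and largest block 1, the block sizes (in nonincreasing order) are [1, 1].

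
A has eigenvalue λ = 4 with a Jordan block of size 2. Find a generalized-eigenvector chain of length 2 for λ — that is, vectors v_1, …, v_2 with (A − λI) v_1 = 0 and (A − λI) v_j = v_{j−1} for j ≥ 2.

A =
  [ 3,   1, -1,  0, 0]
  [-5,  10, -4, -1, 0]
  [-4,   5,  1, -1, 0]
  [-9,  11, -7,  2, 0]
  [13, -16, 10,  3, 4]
A Jordan chain for λ = 4 of length 2:
v_1 = (-1, -5, -4, -9, 13)ᵀ
v_2 = (1, 0, 0, 0, 0)ᵀ

Let N = A − (4)·I. We want v_2 with N^2 v_2 = 0 but N^1 v_2 ≠ 0; then v_{j-1} := N · v_j for j = 2, …, 2.

Pick v_2 = (1, 0, 0, 0, 0)ᵀ.
Then v_1 = N · v_2 = (-1, -5, -4, -9, 13)ᵀ.

Sanity check: (A − (4)·I) v_1 = (0, 0, 0, 0, 0)ᵀ = 0. ✓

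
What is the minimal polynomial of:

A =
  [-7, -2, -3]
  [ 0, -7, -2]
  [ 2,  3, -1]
x^3 + 15*x^2 + 75*x + 125

The characteristic polynomial is χ_A(x) = (x + 5)^3, so the eigenvalues are known. The minimal polynomial is
  m_A(x) = Π_λ (x − λ)^{k_λ}
where k_λ is the size of the *largest* Jordan block for λ (equivalently, the smallest k with (A − λI)^k v = 0 for every generalised eigenvector v of λ).

  λ = -5: largest Jordan block has size 3, contributing (x + 5)^3

So m_A(x) = (x + 5)^3 = x^3 + 15*x^2 + 75*x + 125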